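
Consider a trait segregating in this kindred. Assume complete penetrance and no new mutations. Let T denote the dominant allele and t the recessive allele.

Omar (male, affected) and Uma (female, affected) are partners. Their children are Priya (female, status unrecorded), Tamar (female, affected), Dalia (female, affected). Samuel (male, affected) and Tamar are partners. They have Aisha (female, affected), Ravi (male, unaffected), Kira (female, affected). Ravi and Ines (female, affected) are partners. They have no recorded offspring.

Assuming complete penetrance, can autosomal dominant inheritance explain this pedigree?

A consistent assignment under autosomal dominant exists: Omar TT, Uma Tt, Priya TT, Tamar Tt, Dalia TT, Samuel Tt, Aisha TT, Ravi tt, Kira TT, Ines TT.
In this assignment every recorded phenotype matches its genotype and every non-founder's genotype is obtainable from its parents' genotypes, so the pedigree is consistent.

Yes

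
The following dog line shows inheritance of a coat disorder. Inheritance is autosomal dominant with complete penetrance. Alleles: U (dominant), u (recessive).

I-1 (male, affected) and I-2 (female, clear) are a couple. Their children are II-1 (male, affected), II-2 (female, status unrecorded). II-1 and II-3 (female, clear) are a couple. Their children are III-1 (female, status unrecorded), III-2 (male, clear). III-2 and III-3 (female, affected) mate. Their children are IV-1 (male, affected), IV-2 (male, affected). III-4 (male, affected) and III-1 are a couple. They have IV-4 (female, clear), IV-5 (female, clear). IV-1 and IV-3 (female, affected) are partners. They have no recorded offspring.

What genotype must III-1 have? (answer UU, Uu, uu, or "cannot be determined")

III-1's phenotype is unrecorded, and no parent or child forces a single allele at both positions; consistent genotype assignments exist with III-1 as Uu or uu.

cannot be determined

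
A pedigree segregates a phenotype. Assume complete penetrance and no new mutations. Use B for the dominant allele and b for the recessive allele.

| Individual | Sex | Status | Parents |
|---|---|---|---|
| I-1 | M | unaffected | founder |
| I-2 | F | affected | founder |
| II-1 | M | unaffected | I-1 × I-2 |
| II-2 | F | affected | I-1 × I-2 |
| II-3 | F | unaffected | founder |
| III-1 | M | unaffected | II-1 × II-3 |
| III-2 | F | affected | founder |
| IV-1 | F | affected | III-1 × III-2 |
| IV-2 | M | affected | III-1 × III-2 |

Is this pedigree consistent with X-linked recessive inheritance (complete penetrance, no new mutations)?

No

Under X-linked recessive, II-1 (unaffected, male) cannot arise from I-1 (unaffected) × I-2 (affected).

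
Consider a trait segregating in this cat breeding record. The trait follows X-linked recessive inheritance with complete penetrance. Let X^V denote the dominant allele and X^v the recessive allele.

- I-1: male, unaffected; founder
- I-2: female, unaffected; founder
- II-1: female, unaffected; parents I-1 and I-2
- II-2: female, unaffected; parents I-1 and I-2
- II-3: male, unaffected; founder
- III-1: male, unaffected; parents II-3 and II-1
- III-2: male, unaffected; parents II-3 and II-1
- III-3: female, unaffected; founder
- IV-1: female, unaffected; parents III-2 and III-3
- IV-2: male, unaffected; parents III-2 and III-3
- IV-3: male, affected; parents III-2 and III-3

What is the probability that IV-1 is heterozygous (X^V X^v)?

1/2

III-2 is unaffected, so III-2 is X^V Y.
III-3 is unaffected so carries V and passed v to IV-3 (X^v Y), so III-3 is X^V X^v.
Their cross gives offspring ratios 1/2 X^V X^V : 1/2 X^V X^v. Conditioning on IV-1 being unaffected, P(X^V X^v) = 1/2 / 1 = 1/2.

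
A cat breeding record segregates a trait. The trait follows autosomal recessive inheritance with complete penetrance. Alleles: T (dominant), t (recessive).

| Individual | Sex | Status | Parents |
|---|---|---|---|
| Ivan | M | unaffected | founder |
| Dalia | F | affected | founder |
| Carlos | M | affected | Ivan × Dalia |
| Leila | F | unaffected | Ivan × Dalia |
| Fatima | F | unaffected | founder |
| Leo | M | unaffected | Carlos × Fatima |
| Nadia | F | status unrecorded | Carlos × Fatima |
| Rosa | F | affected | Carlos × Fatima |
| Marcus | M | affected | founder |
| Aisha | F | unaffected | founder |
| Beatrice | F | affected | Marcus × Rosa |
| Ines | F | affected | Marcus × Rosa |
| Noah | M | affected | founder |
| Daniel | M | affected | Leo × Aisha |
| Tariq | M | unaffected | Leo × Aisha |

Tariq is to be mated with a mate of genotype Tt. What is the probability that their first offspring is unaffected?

Leo is unaffected so carries T and received t from Carlos (tt), so Leo is Tt.
Aisha is unaffected so carries T and passed t to Daniel (tt), so Aisha is Tt.
Tariq is an unaffected offspring of Leo (Tt) × Aisha (Tt), whose cross gives 1/4 TT : 1/2 Tt : 1/4 tt; conditioning on being unaffected, Tariq is TT with probability 1/3, Tt with probability 2/3.
Summing over parental genotype combinations, P(offspring is unaffected) = 1/3·1 + 2/3·3/4 = 5/6.

5/6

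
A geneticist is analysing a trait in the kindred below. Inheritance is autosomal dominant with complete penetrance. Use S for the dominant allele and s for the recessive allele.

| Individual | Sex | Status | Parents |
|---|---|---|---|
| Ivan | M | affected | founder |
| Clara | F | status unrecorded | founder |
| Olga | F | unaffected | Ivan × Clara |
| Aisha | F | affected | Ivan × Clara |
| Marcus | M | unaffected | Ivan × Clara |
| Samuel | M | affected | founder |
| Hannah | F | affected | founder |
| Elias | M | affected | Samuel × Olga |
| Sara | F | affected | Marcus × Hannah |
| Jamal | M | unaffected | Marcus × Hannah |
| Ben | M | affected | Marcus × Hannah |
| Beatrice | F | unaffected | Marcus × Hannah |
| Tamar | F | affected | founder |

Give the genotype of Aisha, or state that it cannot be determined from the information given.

Aisha's phenotype allows SS or Ss, and no parent or child forces a single allele at both positions; consistent genotype assignments exist with Aisha as SS or Ss.

cannot be determined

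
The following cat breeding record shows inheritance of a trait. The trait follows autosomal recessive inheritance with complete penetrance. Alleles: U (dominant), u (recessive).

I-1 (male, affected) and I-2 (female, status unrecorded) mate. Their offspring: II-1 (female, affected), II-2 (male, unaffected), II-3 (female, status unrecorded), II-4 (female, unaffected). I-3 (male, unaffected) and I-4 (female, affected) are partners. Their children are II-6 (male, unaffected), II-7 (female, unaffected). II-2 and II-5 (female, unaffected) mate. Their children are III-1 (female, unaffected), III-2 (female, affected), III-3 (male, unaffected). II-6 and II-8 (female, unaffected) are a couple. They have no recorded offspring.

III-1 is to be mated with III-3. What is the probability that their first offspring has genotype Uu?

4/9

II-2 is unaffected so carries U and received u from I-1 (uu), so II-2 is Uu.
II-5 is unaffected so carries U and passed u to III-2 (uu), so II-5 is Uu.
III-1 is an unaffected offspring of II-2 (Uu) × II-5 (Uu), whose cross gives 1/4 UU : 1/2 Uu : 1/4 uu; conditioning on being unaffected, III-1 is UU with probability 1/3, Uu with probability 2/3.
III-3 is an unaffected offspring of II-2 (Uu) × II-5 (Uu), whose cross gives 1/4 UU : 1/2 Uu : 1/4 uu; conditioning on being unaffected, III-3 is UU with probability 1/3, Uu with probability 2/3.
Summing over parental genotype combinations, P(offspring has genotype Uu) = 2/9·1/2 + 2/9·1/2 + 4/9·1/2 = 4/9.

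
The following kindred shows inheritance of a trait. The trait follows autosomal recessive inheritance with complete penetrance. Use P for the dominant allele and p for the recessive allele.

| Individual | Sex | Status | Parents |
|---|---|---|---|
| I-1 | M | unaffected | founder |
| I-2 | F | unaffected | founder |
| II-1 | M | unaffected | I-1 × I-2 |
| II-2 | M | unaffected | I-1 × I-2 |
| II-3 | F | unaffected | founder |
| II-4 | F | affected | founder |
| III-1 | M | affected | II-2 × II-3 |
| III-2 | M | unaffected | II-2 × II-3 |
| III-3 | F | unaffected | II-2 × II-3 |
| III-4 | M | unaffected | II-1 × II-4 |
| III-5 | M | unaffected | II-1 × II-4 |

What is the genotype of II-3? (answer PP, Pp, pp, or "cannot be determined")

From phenotype alone, II-3 is PP or Pp.
II-3 is unaffected so carries P and passed p to III-1 (pp), so II-3 is Pp.

Pp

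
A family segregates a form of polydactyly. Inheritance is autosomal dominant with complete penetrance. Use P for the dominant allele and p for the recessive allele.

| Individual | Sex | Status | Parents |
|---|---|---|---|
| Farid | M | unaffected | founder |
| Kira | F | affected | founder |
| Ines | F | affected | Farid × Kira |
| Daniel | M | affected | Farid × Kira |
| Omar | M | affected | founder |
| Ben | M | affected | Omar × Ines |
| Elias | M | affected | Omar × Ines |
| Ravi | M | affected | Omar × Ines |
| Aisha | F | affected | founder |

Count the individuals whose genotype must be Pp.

Obligate heterozygotes: Ines is affected so carries P and received p from Farid (pp), so Ines is Pp; Daniel is affected so carries P and received p from Farid (pp), so Daniel is Pp.
Every other individual is either homozygous by phenotype or has at least one consistent homozygous assignment, so the count is 2.

2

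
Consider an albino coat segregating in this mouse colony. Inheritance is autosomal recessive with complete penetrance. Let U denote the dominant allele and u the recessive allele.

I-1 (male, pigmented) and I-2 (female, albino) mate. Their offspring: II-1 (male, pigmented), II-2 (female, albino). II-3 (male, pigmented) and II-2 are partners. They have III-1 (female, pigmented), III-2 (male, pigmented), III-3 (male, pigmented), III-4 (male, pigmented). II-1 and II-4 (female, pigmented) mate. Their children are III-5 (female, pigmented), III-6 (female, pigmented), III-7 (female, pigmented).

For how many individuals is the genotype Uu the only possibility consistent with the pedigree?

6

Obligate heterozygotes: I-1 is pigmented so carries U and passed u to II-2 (uu), so I-1 is Uu; II-1 is pigmented so carries U and received u from I-2 (uu), so II-1 is Uu; III-1 is pigmented so carries U and received u from II-2 (uu), so III-1 is Uu; III-2 is pigmented so carries U and received u from II-2 (uu), so III-2 is Uu; III-3 is pigmented so carries U and received u from II-2 (uu), so III-3 is Uu; III-4 is pigmented so carries U and received u from II-2 (uu), so III-4 is Uu.
Every other individual is either homozygous by phenotype or has at least one consistent homozygous assignment, so the count is 6.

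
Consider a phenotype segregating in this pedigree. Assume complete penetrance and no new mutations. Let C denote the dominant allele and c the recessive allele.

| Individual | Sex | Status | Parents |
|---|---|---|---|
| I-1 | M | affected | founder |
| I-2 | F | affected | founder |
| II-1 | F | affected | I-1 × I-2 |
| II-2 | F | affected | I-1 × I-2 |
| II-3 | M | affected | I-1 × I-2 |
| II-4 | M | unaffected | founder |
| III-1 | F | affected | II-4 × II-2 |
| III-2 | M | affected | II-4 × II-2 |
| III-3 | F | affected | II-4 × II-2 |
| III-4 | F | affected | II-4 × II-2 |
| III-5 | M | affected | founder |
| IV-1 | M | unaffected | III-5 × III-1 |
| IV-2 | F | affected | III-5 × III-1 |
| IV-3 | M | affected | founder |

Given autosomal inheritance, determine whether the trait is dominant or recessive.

dominant

III-5 and III-1 are both affected yet have an unaffected child IV-1. Under a recessive model two affected parents are homozygous and every child would be affected, so the trait cannot be recessive.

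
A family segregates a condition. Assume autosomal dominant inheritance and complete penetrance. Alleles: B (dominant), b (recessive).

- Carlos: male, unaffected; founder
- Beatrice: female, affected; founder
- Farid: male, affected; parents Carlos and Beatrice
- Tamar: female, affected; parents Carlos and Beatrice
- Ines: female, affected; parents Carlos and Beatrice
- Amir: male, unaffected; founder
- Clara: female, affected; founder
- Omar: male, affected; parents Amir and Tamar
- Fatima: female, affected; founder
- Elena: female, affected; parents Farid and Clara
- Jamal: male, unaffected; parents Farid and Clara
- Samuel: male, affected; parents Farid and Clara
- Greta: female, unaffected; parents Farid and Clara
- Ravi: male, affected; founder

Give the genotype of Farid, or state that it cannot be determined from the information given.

Bb

From phenotype alone, Farid is BB or Bb.
Farid is affected so carries B and received b from Carlos (bb), so Farid is Bb.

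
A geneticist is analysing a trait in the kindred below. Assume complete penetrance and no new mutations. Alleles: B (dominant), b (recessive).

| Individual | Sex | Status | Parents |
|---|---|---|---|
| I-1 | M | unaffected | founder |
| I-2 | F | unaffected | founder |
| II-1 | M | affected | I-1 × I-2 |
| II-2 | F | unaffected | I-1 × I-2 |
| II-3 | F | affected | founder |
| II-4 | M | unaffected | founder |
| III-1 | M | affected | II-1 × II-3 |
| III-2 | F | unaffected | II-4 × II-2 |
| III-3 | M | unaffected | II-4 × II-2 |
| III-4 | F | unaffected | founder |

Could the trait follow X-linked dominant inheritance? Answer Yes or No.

Under X-linked dominant, II-1 (affected, male) cannot arise from I-1 (unaffected) × I-2 (unaffected).

No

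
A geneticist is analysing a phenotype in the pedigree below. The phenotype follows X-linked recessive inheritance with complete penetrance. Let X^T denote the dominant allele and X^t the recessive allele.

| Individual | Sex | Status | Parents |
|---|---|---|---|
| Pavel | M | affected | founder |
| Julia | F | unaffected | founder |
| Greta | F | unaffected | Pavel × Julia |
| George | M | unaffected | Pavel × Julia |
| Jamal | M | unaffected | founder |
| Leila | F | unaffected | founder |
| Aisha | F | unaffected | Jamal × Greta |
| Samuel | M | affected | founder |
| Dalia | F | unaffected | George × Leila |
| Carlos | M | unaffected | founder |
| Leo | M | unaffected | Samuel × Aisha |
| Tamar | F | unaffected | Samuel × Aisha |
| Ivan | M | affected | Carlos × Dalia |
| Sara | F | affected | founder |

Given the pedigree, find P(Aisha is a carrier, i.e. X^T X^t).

1/5

Jamal is unaffected, so Jamal is X^T Y.
Greta is unaffected so carries T and received t from Pavel (X^t Y), so Greta is X^T X^t.
Their cross gives offspring ratios 1/2 X^T X^T : 1/2 X^T X^t. Conditioning on Aisha being unaffected, P(X^T X^t) = 1/2 / 1 = 1/2 before taking Aisha's own offspring into account.
Samuel is affected, so Samuel is X^t Y.
Now use Aisha's offspring. Probability of each recorded status — unaffected son Leo: 1/2 if Aisha is X^T X^t, 1 if X^T X^T; unaffected daughter Tamar: 1/2 if Aisha is X^T X^t, 1 if X^T X^T.
Bayes: P(X^T X^t) = 1/2·1/4 / (1/2·1/4 + 1/2·1) = 1/5.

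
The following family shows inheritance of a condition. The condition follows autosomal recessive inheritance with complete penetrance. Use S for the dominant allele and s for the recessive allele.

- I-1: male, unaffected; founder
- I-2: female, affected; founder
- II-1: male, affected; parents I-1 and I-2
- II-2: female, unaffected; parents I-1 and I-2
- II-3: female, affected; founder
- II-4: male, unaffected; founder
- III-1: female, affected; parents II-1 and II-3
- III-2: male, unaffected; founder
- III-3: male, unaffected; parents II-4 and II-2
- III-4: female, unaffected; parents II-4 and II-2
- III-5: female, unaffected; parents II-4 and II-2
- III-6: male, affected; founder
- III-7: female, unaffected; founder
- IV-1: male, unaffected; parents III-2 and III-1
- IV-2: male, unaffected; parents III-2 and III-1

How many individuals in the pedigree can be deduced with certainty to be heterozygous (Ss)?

Obligate heterozygotes: I-1 is unaffected so carries S and passed s to II-1 (ss), so I-1 is Ss; II-2 is unaffected so carries S and received s from I-2 (ss), so II-2 is Ss; IV-1 is unaffected so carries S and received s from III-1 (ss), so IV-1 is Ss; IV-2 is unaffected so carries S and received s from III-1 (ss), so IV-2 is Ss.
Every other individual is either homozygous by phenotype or has at least one consistent homozygous assignment, so the count is 4.

4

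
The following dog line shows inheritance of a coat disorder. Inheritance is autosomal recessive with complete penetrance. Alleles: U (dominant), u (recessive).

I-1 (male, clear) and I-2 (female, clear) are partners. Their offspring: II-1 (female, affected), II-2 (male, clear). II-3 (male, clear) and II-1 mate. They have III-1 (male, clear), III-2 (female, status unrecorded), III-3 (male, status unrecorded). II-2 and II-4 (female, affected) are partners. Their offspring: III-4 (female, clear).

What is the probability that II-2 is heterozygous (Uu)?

1/2

I-1 is clear so carries U and passed u to II-1 (uu), so I-1 is Uu.
I-2 is clear so carries U and passed u to II-1 (uu), so I-2 is Uu.
Their cross gives offspring ratios 1/4 UU : 1/2 Uu : 1/4 uu. Conditioning on II-2 being clear, P(Uu) = 1/2 / 3/4 = 2/3 before taking II-2's own offspring into account.
II-4 is affected, so II-4 is uu.
Now use II-2's offspring. Probability of each recorded status — clear daughter III-4: 1/2 if II-2 is Uu, 1 if UU.
Bayes: P(Uu) = 2/3·1/2 / (2/3·1/2 + 1/3·1) = 1/2.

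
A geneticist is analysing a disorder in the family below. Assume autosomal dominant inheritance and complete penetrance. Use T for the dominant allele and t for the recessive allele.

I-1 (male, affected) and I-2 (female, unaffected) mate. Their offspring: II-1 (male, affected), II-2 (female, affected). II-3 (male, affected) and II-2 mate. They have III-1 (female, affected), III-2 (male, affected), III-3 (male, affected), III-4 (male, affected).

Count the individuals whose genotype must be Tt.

2

Obligate heterozygotes: II-1 is affected so carries T and received t from I-2 (tt), so II-1 is Tt; II-2 is affected so carries T and received t from I-2 (tt), so II-2 is Tt.
Every other individual is either homozygous by phenotype or has at least one consistent homozygous assignment, so the count is 2.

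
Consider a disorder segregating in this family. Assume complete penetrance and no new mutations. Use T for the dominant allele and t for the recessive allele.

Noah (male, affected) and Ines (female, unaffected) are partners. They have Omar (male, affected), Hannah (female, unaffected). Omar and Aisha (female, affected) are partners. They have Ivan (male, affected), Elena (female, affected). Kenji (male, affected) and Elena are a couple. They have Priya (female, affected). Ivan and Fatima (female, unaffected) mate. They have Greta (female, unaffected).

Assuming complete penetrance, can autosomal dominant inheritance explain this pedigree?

A consistent assignment under autosomal dominant exists: Noah Tt, Ines tt, Omar Tt, Hannah tt, Aisha TT, Ivan Tt, Elena TT, Kenji TT, Fatima tt, Priya TT, Greta tt.
In this assignment every recorded phenotype matches its genotype and every non-founder's genotype is obtainable from its parents' genotypes, so the pedigree is consistent.

Yes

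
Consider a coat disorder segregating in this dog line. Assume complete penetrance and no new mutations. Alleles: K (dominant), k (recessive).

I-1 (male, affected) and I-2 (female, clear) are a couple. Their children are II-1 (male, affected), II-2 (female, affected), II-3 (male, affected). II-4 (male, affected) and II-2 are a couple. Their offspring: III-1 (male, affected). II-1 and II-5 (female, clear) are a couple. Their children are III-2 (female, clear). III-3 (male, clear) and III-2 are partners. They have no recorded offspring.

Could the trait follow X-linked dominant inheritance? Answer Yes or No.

No

Under X-linked dominant, II-1 (affected, male) cannot arise from I-1 (affected) × I-2 (clear).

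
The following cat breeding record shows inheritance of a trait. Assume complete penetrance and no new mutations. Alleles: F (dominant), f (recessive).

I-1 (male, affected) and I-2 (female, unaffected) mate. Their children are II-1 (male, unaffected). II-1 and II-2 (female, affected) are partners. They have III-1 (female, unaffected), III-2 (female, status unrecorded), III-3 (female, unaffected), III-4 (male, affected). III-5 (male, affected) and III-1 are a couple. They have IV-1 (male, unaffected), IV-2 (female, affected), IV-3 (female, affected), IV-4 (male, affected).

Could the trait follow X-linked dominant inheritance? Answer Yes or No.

Under X-linked dominant, IV-4 (affected, male) cannot arise from III-5 (affected) × III-1 (unaffected).

No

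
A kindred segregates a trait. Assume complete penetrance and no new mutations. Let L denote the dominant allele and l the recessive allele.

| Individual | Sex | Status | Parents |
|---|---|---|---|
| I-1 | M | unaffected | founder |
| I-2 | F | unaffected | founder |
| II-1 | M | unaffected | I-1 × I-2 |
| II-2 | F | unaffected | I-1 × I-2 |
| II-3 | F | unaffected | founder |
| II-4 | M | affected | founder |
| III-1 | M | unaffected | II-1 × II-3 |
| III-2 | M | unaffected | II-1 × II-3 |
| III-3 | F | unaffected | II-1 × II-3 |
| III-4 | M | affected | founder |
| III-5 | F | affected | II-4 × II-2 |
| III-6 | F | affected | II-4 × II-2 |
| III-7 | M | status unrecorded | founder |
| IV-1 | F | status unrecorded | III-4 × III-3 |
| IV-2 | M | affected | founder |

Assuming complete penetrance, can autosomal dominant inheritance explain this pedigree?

A consistent assignment under autosomal dominant exists: I-1 ll, I-2 ll, II-1 ll, II-2 ll, II-3 ll, II-4 LL, III-1 ll, III-2 ll, III-3 ll, III-4 LL, III-5 Ll, III-6 Ll, III-7 LL, IV-1 Ll, IV-2 LL.
In this assignment every recorded phenotype matches its genotype and every non-founder's genotype is obtainable from its parents' genotypes, so the pedigree is consistent.

Yes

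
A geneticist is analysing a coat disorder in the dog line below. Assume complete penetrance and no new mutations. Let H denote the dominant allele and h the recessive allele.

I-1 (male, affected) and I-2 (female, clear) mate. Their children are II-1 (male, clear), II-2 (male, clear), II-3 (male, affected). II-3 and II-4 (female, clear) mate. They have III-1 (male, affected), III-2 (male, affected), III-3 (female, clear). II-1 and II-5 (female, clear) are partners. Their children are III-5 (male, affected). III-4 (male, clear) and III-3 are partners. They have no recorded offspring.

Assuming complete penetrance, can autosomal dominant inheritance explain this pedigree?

No

Under autosomal dominant, III-5 (affected, male) cannot arise from II-1 (clear) × II-5 (clear).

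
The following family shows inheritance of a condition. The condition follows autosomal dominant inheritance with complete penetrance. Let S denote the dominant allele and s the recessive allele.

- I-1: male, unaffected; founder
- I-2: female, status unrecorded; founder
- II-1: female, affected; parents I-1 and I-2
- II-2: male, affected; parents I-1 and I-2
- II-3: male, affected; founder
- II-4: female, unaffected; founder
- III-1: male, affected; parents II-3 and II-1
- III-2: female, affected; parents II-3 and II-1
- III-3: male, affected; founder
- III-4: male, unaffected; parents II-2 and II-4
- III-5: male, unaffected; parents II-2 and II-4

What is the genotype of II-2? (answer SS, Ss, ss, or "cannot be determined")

Ss

From phenotype alone, II-2 is SS or Ss.
II-2 is affected so carries S and received s from I-1 (ss), so II-2 is Ss.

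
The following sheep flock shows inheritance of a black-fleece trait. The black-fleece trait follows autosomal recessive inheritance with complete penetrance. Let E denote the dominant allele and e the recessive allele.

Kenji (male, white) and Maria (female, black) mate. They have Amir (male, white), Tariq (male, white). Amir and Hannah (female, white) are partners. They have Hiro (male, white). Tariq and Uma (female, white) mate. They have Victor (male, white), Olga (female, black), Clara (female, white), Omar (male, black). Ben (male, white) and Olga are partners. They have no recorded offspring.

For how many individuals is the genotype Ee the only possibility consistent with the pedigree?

Obligate heterozygotes: Amir is white so carries E and received e from Maria (ee), so Amir is Ee; Tariq is white so carries E and received e from Maria (ee), so Tariq is Ee; Uma is white so carries E and passed e to Olga (ee), so Uma is Ee.
Every other individual is either homozygous by phenotype or has at least one consistent homozygous assignment, so the count is 3.

3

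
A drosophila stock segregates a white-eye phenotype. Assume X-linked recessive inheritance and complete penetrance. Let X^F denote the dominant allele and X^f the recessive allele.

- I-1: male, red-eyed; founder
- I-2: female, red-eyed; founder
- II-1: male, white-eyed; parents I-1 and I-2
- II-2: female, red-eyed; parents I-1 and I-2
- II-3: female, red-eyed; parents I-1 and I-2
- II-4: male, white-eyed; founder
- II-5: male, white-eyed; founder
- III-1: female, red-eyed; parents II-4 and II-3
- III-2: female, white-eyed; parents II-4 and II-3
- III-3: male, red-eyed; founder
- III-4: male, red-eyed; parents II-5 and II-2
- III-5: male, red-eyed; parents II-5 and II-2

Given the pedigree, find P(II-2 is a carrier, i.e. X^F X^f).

I-1 is red-eyed, so I-1 is X^F Y.
I-2 is red-eyed so carries F and passed f to II-1 (X^f Y), so I-2 is X^F X^f.
Their cross gives offspring ratios 1/2 X^F X^F : 1/2 X^F X^f. Conditioning on II-2 being red-eyed, P(X^F X^f) = 1/2 / 1 = 1/2 before taking II-2's own offspring into account.
II-5 is white-eyed, so II-5 is X^f Y.
Now use II-2's offspring. Probability of each recorded status — red-eyed son III-4: 1/2 if II-2 is X^F X^f, 1 if X^F X^F; red-eyed son III-5: 1/2 if II-2 is X^F X^f, 1 if X^F X^F.
Bayes: P(X^F X^f) = 1/2·1/4 / (1/2·1/4 + 1/2·1) = 1/5.

1/5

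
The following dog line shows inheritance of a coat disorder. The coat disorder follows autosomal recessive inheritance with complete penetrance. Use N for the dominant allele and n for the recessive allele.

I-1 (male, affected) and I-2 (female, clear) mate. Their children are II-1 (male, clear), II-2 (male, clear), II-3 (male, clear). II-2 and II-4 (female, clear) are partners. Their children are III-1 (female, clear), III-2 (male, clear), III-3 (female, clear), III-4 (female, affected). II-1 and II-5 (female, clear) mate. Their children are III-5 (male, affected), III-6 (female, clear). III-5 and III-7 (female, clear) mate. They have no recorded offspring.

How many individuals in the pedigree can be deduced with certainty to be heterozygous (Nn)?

Obligate heterozygotes: II-1 is clear so carries N and received n from I-1 (nn), so II-1 is Nn; II-2 is clear so carries N and received n from I-1 (nn), so II-2 is Nn; II-3 is clear so carries N and received n from I-1 (nn), so II-3 is Nn; II-4 is clear so carries N and passed n to III-4 (nn), so II-4 is Nn; II-5 is clear so carries N and passed n to III-5 (nn), so II-5 is Nn.
Every other individual is either homozygous by phenotype or has at least one consistent homozygous assignment, so the count is 5.

5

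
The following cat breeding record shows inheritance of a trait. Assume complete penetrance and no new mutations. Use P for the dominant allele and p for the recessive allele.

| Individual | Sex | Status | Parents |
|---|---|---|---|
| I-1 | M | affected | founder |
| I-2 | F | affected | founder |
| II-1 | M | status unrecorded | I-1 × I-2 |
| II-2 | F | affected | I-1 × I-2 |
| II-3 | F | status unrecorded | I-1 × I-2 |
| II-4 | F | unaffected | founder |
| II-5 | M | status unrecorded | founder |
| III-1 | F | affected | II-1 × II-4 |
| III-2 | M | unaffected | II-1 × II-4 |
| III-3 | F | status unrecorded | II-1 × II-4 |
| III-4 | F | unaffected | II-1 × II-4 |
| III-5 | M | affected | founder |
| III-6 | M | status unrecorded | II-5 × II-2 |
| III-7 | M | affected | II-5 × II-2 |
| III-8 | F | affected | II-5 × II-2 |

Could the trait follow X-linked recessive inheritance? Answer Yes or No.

Yes

A consistent assignment under X-linked recessive exists: I-1 X^p Y, I-2 X^p X^p, II-1 X^p Y, II-2 X^p X^p, II-3 X^p X^p, II-4 X^P X^p, II-5 X^p Y, III-1 X^p X^p, III-2 X^P Y, III-3 X^P X^p, III-4 X^P X^p, III-5 X^p Y, III-6 X^p Y, III-7 X^p Y, III-8 X^p X^p.
In this assignment every recorded phenotype matches its genotype and every non-founder's genotype is obtainable from its parents' genotypes, so the pedigree is consistent.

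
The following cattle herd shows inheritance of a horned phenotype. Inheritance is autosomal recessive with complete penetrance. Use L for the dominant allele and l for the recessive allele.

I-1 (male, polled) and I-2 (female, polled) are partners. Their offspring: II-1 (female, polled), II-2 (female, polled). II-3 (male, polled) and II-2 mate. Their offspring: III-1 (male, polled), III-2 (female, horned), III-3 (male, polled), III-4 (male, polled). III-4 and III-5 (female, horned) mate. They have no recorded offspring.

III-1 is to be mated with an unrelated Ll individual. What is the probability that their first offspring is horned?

II-3 is polled so carries L and passed l to III-2 (ll), so II-3 is Ll.
II-2 is polled so carries L and passed l to III-2 (ll), so II-2 is Ll.
III-1 is a polled offspring of II-3 (Ll) × II-2 (Ll), whose cross gives 1/4 LL : 1/2 Ll : 1/4 ll; conditioning on being polled, III-1 is LL with probability 1/3, Ll with probability 2/3.
Summing over parental genotype combinations, P(offspring is horned) = 2/3·1/4 = 1/6.

1/6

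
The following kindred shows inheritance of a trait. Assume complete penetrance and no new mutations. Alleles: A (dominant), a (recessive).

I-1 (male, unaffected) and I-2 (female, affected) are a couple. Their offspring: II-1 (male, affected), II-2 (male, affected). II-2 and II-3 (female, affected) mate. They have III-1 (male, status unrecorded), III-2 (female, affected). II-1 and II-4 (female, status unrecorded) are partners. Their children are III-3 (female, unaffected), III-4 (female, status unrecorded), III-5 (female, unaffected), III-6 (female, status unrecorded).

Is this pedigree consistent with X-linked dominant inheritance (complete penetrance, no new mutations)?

Under X-linked dominant, III-3 (unaffected, female) cannot arise from II-1 (affected) × II-4 (unrecorded).

No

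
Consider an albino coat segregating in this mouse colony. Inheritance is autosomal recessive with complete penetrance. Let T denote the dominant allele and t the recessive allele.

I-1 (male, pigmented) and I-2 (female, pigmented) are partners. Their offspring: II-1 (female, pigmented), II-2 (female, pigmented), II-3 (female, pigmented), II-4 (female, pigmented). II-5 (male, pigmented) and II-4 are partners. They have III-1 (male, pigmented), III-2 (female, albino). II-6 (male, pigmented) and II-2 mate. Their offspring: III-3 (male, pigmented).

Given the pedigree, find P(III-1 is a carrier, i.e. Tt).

II-5 is pigmented so carries T and passed t to III-2 (tt), so II-5 is Tt.
II-4 is pigmented so carries T and passed t to III-2 (tt), so II-4 is Tt.
Their cross gives offspring ratios 1/4 TT : 1/2 Tt : 1/4 tt. Conditioning on III-1 being pigmented, P(Tt) = 1/2 / 3/4 = 2/3.

2/3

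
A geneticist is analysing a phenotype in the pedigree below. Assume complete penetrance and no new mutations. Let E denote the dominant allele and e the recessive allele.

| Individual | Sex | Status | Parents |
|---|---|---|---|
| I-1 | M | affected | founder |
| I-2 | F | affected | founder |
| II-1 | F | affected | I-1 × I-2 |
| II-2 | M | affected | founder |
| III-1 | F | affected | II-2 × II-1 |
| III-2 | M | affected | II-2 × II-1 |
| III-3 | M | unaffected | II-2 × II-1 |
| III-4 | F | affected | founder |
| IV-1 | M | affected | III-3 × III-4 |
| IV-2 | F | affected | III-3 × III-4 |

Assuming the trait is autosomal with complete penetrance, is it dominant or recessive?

II-2 and II-1 are both affected yet have an unaffected child III-3. Under a recessive model two affected parents are homozygous and every child would be affected, so the trait cannot be recessive.

dominant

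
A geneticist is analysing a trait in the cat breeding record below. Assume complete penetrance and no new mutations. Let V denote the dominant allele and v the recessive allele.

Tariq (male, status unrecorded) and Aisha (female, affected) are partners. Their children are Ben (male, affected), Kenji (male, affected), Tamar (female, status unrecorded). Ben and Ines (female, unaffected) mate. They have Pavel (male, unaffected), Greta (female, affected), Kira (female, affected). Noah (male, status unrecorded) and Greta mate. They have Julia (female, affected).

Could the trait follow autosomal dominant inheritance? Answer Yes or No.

A consistent assignment under autosomal dominant exists: Tariq VV, Aisha Vv, Ben Vv, Kenji VV, Tamar VV, Ines vv, Pavel vv, Greta Vv, Kira Vv, Noah VV, Julia VV.
In this assignment every recorded phenotype matches its genotype and every non-founder's genotype is obtainable from its parents' genotypes, so the pedigree is consistent.

Yes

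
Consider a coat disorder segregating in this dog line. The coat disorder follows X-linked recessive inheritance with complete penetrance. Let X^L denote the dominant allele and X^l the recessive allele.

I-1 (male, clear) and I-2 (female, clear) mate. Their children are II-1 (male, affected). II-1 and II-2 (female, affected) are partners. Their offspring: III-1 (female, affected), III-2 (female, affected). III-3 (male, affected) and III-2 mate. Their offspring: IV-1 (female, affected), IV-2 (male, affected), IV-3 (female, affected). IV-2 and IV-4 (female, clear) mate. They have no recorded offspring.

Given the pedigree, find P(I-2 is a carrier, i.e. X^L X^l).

I-2 is clear so carries L and passed l to II-1 (X^l Y), so I-2 is X^L X^l, giving P(X^L X^l) = 1.

1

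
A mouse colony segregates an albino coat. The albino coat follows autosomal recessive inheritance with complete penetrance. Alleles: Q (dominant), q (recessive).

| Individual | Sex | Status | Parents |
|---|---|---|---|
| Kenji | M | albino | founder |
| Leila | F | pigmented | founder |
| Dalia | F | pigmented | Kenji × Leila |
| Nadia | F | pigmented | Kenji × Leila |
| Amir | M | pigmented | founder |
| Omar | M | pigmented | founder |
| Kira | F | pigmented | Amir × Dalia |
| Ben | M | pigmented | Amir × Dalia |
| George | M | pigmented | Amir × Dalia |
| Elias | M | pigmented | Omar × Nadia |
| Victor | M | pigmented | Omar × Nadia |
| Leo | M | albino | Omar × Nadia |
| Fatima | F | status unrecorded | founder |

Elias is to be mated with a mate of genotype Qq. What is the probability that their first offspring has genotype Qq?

Omar is pigmented so carries Q and passed q to Leo (qq), so Omar is Qq.
Nadia is pigmented so carries Q and received q from Kenji (qq), so Nadia is Qq.
Elias is a pigmented offspring of Omar (Qq) × Nadia (Qq), whose cross gives 1/4 QQ : 1/2 Qq : 1/4 qq; conditioning on being pigmented, Elias is QQ with probability 1/3, Qq with probability 2/3.
Summing over parental genotype combinations, P(offspring has genotype Qq) = 1/3·1/2 + 2/3·1/2 = 1/2.

1/2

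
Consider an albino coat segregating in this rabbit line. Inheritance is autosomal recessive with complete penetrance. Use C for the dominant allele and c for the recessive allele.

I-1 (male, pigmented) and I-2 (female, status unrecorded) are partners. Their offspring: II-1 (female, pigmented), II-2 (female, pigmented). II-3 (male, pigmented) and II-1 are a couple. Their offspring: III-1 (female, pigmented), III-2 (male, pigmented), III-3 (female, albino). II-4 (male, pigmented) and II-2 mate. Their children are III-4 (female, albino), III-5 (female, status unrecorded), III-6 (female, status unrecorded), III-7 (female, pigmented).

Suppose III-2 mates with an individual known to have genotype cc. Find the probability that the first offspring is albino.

II-3 is pigmented so carries C and passed c to III-3 (cc), so II-3 is Cc.
II-1 is pigmented so carries C and passed c to III-3 (cc), so II-1 is Cc.
III-2 is a pigmented offspring of II-3 (Cc) × II-1 (Cc), whose cross gives 1/4 CC : 1/2 Cc : 1/4 cc; conditioning on being pigmented, III-2 is CC with probability 1/3, Cc with probability 2/3.
Summing over parental genotype combinations, P(offspring is albino) = 2/3·1/2 = 1/3.

1/3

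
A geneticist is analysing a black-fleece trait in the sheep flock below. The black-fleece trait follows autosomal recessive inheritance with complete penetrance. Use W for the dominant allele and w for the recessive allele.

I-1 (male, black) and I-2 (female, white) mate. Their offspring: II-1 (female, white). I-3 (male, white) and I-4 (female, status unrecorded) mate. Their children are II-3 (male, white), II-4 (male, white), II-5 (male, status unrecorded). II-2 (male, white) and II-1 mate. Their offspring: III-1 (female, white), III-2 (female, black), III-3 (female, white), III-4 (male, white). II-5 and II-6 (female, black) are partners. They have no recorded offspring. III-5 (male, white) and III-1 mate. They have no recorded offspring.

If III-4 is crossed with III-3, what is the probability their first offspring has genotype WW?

II-2 is white so carries W and passed w to III-2 (ww), so II-2 is Ww.
II-1 is white so carries W and received w from I-1 (ww), so II-1 is Ww.
III-4 is a white offspring of II-2 (Ww) × II-1 (Ww), whose cross gives 1/4 WW : 1/2 Ww : 1/4 ww; conditioning on being white, III-4 is WW with probability 1/3, Ww with probability 2/3.
III-3 is a white offspring of II-2 (Ww) × II-1 (Ww), whose cross gives 1/4 WW : 1/2 Ww : 1/4 ww; conditioning on being white, III-3 is WW with probability 1/3, Ww with probability 2/3.
Summing over parental genotype combinations, P(offspring has genotype WW) = 1/9·1 + 2/9·1/2 + 2/9·1/2 + 4/9·1/4 = 4/9.

4/9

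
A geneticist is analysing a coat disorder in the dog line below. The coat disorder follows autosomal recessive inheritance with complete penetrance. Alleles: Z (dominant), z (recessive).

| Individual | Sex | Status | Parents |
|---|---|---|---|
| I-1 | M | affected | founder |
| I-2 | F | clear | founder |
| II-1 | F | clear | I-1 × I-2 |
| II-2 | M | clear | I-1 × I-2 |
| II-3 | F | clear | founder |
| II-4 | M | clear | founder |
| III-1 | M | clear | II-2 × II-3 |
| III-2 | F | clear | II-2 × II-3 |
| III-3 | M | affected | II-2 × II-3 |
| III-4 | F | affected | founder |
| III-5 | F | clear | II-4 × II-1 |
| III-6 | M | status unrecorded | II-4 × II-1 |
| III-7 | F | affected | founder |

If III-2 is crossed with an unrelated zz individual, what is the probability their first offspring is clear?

II-2 is clear so carries Z and received z from I-1 (zz), so II-2 is Zz.
II-3 is clear so carries Z and passed z to III-3 (zz), so II-3 is Zz.
III-2 is a clear offspring of II-2 (Zz) × II-3 (Zz), whose cross gives 1/4 ZZ : 1/2 Zz : 1/4 zz; conditioning on being clear, III-2 is ZZ with probability 1/3, Zz with probability 2/3.
Summing over parental genotype combinations, P(offspring is clear) = 1/3·1 + 2/3·1/2 = 2/3.

2/3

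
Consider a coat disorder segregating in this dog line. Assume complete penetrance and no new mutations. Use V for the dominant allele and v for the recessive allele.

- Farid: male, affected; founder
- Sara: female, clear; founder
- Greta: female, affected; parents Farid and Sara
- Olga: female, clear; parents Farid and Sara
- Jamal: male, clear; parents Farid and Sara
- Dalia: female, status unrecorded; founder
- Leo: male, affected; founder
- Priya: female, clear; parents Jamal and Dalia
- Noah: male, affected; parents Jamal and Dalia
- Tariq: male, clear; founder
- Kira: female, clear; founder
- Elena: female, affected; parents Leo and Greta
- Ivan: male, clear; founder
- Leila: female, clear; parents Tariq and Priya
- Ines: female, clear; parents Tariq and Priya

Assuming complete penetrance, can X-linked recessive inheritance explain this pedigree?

Yes

A consistent assignment under X-linked recessive exists: Farid X^v Y, Sara X^V X^v, Greta X^v X^v, Olga X^V X^v, Jamal X^V Y, Dalia X^V X^v, Leo X^v Y, Priya X^V X^V, Noah X^v Y, Tariq X^V Y, Kira X^V X^V, Elena X^v X^v, Ivan X^V Y, Leila X^V X^V, Ines X^V X^V.
In this assignment every recorded phenotype matches its genotype and every non-founder's genotype is obtainable from its parents' genotypes, so the pedigree is consistent.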